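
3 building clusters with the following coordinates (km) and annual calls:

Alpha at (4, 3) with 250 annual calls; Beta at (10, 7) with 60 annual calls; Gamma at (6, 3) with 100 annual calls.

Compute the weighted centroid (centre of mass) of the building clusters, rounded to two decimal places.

(5.37, 3.59)

The minimiser of Σwᵢ‖p−pᵢ‖² is the weighted centroid p* = (Σwᵢpᵢ)/(Σwᵢ).
Σwᵢ = 410.
Σwᵢxᵢ = 250·4 + 60·10 + 100·6 = 2200.
Σwᵢyᵢ = 250·3 + 60·7 + 100·3 = 1470.
x* = 2200/410 = 5.37, y* = 1470/410 = 3.59.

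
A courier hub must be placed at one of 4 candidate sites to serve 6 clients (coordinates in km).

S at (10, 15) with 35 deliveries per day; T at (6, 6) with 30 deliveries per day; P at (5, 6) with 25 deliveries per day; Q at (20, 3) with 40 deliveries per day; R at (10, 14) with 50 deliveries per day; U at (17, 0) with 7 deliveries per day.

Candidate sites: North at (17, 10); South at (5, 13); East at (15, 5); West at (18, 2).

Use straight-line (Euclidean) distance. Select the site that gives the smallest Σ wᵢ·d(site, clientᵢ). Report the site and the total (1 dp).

South, total 1675.5 km

Total weighted distance at each candidate:
  North (17, 10): total = 1746.2
  South (5, 13): total = 1675.5
  East (15, 5): total = 1682.1
  West (18, 2): total = 2080.0
Minimum is at South with total 1675.5 km.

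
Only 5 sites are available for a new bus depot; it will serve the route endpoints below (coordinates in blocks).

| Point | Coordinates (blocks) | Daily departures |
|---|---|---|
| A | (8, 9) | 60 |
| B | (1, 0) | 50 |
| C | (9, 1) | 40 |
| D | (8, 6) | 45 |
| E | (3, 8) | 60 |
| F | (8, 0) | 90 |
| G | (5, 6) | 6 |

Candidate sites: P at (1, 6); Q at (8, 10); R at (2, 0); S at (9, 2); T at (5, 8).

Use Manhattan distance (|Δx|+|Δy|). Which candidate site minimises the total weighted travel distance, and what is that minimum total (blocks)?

S, total 2283 blocks

Total weighted distance at each candidate:
  P (1, 6): total = 3169
  Q (8, 10): total = 2852
  R (2, 0): total = 2944
  S (9, 2): total = 2283
  T (5, 8): total = 2627
Minimum is at S with total 2283 blocks.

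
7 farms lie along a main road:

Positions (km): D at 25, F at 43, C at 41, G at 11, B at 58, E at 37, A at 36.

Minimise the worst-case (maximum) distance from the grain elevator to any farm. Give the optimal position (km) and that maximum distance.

The 1-center on a line is the midpoint of the two extreme points: leftmost at 11, rightmost at 58.
Optimal location = (11 + 58)/2 = 34.5; maximum distance = (58 − 11)/2 = 23.5.

location 34.5, max distance 23.5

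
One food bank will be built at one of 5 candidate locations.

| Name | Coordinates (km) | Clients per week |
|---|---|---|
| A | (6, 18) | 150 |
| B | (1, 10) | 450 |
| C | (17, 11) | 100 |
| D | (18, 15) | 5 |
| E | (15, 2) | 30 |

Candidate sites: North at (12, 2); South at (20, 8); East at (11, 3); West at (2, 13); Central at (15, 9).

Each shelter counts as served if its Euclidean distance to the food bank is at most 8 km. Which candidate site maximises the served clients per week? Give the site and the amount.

West, covering 600

Coverage radius r = 8 km; a point is covered iff (Δx)²+(Δy)² ≤ 8² = 64.
  North (12, 2): covers {E} → 30
  South (20, 8): covers {C, D, E} → 135
  East (11, 3): covers {E} → 30
  West (2, 13): covers {A, B} → 600
  Central (15, 9): covers {C, D, E} → 135
Maximum coverage at West: 600 clients per week.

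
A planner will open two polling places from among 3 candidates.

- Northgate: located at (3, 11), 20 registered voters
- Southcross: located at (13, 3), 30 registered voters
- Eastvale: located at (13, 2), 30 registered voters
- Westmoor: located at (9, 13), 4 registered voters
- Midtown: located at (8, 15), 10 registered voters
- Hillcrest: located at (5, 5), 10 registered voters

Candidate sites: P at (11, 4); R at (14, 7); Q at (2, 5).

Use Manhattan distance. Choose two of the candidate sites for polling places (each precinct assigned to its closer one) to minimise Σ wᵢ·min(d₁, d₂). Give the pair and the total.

{P, Q}, total 564

Evaluate every pair (each demand assigned to the nearer of the two):
  {P, Q}: total = 564
  {R, Q}: total = 684
  {P, R}: total = 764
Best pair: {P, Q} with total 564.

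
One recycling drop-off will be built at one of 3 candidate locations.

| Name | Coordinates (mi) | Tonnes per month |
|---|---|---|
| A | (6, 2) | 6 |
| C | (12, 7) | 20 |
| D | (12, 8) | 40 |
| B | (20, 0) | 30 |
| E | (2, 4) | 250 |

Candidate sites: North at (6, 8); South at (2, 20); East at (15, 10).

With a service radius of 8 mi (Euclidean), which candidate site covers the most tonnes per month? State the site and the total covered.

Coverage radius r = 8 mi; a point is covered iff (Δx)²+(Δy)² ≤ 8² = 64.
  North (6, 8): covers {A, C, D, E} → 316
  South (2, 20): covers {none} → 0
  East (15, 10): covers {C, D} → 60
Maximum coverage at North: 316 tonnes per month.

North, covering 316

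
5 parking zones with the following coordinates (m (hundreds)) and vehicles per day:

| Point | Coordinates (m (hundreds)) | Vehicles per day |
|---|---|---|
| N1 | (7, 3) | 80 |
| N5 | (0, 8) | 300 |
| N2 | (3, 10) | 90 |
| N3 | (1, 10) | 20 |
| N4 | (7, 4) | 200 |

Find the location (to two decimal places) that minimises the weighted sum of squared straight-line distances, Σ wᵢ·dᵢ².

The minimiser of Σwᵢ‖p−pᵢ‖² is the weighted centroid p* = (Σwᵢpᵢ)/(Σwᵢ).
Σwᵢ = 690.
Σwᵢxᵢ = 80·7 + 300·0 + 90·3 + 20·1 + 200·7 = 2250.
Σwᵢyᵢ = 80·3 + 300·8 + 90·10 + 20·10 + 200·4 = 4540.
x* = 2250/690 = 3.26, y* = 4540/690 = 6.58.

(3.26, 6.58)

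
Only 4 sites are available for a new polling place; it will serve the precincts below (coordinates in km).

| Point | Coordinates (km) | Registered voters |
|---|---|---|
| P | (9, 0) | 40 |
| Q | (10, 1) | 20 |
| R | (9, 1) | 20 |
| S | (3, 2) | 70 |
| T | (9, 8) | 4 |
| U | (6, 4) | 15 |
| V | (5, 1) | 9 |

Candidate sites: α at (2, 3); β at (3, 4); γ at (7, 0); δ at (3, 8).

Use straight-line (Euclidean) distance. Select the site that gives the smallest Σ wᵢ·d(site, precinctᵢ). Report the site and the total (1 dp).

Total weighted distance at each candidate:
  α (2, 3): total = 842.9
  β (3, 4): total = 821.2
  γ (7, 0): total = 616.0
  δ (3, 8): total = 1366.9
Minimum is at γ with total 616.0 km.

γ, total 616.0 km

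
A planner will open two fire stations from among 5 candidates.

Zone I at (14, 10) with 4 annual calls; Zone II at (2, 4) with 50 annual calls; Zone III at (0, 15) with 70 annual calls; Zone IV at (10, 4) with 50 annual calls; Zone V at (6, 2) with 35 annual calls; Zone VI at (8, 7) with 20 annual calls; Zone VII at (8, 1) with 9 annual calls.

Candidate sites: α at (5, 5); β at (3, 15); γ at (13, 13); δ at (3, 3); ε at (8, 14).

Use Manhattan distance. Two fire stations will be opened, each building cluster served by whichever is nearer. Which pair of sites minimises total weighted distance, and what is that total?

Evaluate every pair (each demand assigned to the nearer of the two):
  {α, β}: total = 1069
  {β, δ}: total = 1157
  {α, ε}: total = 1473
  {δ, ε}: total = 1513
  {α, δ}: total = 1809
  {α, γ}: total = 1869
  {γ, δ}: total = 1949
  {β, ε}: total = 2197
  {β, γ}: total = 2359
  {γ, ε}: total = 2793
Best pair: {α, β} with total 1069.

{α, β}, total 1069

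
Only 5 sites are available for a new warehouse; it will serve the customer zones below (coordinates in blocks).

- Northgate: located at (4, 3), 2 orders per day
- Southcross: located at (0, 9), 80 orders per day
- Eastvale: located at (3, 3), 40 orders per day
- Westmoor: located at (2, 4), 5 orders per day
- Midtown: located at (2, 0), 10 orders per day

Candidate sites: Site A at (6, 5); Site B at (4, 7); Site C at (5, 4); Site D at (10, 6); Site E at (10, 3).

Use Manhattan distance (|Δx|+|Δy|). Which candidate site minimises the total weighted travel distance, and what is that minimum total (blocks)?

Site B, total 803 blocks

Total weighted distance at each candidate:
  Site A (6, 5): total = 1123
  Site B (4, 7): total = 803
  Site C (5, 4): total = 1009
  Site D (10, 6): total = 1648
  Site E (10, 3): total = 1727
Minimum is at Site B with total 803 blocks.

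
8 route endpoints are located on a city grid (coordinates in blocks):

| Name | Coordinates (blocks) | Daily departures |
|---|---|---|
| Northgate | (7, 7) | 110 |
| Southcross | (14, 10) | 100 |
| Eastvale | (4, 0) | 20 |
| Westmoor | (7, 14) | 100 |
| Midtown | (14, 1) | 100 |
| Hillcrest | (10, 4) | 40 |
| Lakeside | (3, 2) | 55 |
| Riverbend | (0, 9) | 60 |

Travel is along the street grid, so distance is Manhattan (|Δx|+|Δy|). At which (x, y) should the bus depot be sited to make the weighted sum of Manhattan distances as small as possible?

(7, 7)

Manhattan distance separates: Σwᵢ(|x−xᵢ|+|y−yᵢ|) = Σwᵢ|x−xᵢ| + Σwᵢ|y−yᵢ|, so x and y are optimised independently as 1-D weighted medians.
Total weight W = 585; half = 292.5.
x-coordinate, sorted with cumulative weight:
  x=0 (Riverbend, w=60) cum 60
  x=3 (Lakeside, w=55) cum 115
  x=4 (Eastvale, w=20) cum 135
  x=7 (Northgate, w=110) cum 245
  x=7 (Westmoor, w=100) cum 345  ← median
  x=10 (Hillcrest, w=40) cum 385
  x=14 (Southcross, w=100) cum 485
  x=14 (Midtown, w=100) cum 585
⇒ x* = 7
y-coordinate, sorted with cumulative weight:
  y=0 (Eastvale, w=20) cum 20
  y=1 (Midtown, w=100) cum 120
  y=2 (Lakeside, w=55) cum 175
  y=4 (Hillcrest, w=40) cum 215
  y=7 (Northgate, w=110) cum 325  ← median
  y=9 (Riverbend, w=60) cum 385
  y=10 (Southcross, w=100) cum 485
  y=14 (Westmoor, w=100) cum 585
⇒ y* = 7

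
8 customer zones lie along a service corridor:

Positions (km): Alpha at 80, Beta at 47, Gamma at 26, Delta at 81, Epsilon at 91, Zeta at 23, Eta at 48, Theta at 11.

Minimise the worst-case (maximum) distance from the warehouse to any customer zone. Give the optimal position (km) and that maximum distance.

The 1-center on a line is the midpoint of the two extreme points: leftmost at 11, rightmost at 91.
Optimal location = (11 + 91)/2 = 51; maximum distance = (91 − 11)/2 = 40.

location 51, max distance 40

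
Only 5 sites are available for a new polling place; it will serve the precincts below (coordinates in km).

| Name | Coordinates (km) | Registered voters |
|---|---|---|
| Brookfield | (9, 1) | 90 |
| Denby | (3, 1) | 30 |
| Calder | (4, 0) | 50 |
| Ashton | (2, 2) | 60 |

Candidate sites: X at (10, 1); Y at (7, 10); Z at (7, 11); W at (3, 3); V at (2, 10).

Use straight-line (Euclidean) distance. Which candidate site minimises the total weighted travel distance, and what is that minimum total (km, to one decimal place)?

W, total 872.2 km

Total weighted distance at each candidate:
  X (10, 1): total = 1087.9
  Y (7, 10): total = 2213.3
  Z (7, 11): total = 2428.8
  W (3, 3): total = 872.2
  V (2, 10): total = 2287.7
Minimum is at W with total 872.2 km.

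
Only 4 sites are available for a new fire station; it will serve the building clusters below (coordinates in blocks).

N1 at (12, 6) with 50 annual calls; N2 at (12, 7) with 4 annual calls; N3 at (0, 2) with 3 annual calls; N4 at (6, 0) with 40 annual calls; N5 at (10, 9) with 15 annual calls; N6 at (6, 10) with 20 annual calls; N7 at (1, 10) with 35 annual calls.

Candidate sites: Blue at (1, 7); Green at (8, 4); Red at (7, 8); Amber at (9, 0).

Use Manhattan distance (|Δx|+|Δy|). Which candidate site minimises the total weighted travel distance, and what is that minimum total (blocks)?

Total weighted distance at each candidate:
  Blue (1, 7): total = 1572
  Green (8, 4): total = 1318
  Red (7, 8): total = 1173
  Amber (9, 0): total = 1683
Minimum is at Red with total 1173 blocks.

Red, total 1173 blocks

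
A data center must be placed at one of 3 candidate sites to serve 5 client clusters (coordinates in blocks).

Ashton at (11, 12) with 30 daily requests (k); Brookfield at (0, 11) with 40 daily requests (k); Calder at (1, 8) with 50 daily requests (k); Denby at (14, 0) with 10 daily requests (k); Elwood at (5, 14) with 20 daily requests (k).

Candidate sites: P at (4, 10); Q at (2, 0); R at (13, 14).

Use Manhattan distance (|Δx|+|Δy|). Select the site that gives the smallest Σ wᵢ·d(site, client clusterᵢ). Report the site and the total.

Total weighted distance at each candidate:
  P (4, 10): total = 1020
  Q (2, 0): total = 2060
  R (13, 14): total = 1970
Minimum is at P with total 1020 blocks.

P, total 1020 blocks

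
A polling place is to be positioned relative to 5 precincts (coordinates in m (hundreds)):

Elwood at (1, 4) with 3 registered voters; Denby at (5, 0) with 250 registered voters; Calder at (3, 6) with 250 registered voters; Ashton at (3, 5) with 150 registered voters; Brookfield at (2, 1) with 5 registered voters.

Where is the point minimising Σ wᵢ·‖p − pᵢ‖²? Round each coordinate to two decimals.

(3.74, 3.45)

The minimiser of Σwᵢ‖p−pᵢ‖² is the weighted centroid p* = (Σwᵢpᵢ)/(Σwᵢ).
Σwᵢ = 658.
Σwᵢxᵢ = 3·1 + 250·5 + 250·3 + 150·3 + 5·2 = 2463.
Σwᵢyᵢ = 3·4 + 250·0 + 250·6 + 150·5 + 5·1 = 2267.
x* = 2463/658 = 3.74, y* = 2267/658 = 3.45.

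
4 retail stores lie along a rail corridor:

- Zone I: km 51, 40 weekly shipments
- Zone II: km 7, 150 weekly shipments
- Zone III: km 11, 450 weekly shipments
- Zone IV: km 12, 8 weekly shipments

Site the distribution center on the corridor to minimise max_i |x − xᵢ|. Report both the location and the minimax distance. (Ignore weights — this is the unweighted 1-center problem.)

location 29, max distance 22

The 1-center on a line is the midpoint of the two extreme points: leftmost at 7, rightmost at 51.
Optimal location = (7 + 51)/2 = 29; maximum distance = (51 − 7)/2 = 22.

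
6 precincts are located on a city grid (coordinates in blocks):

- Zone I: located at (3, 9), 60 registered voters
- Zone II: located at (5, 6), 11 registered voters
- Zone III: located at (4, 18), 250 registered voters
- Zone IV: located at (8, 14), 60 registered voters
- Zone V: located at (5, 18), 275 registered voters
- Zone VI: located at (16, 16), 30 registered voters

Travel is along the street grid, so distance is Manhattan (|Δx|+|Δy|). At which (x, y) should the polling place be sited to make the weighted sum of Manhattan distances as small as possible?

Manhattan distance separates: Σwᵢ(|x−xᵢ|+|y−yᵢ|) = Σwᵢ|x−xᵢ| + Σwᵢ|y−yᵢ|, so x and y are optimised independently as 1-D weighted medians.
Total weight W = 686; half = 343.
x-coordinate, sorted with cumulative weight:
  x=3 (Zone I, w=60) cum 60
  x=4 (Zone III, w=250) cum 310
  x=5 (Zone II, w=11) cum 321
  x=5 (Zone V, w=275) cum 596  ← median
  x=8 (Zone IV, w=60) cum 656
  x=16 (Zone VI, w=30) cum 686
⇒ x* = 5
y-coordinate, sorted with cumulative weight:
  y=6 (Zone II, w=11) cum 11
  y=9 (Zone I, w=60) cum 71
  y=14 (Zone IV, w=60) cum 131
  y=16 (Zone VI, w=30) cum 161
  y=18 (Zone III, w=250) cum 411  ← median
  y=18 (Zone V, w=275) cum 686
⇒ y* = 18

(5, 18)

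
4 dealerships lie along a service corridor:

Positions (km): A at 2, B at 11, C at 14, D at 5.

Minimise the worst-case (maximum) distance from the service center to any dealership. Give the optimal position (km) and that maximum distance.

The 1-center on a line is the midpoint of the two extreme points: leftmost at 2, rightmost at 14.
Optimal location = (2 + 14)/2 = 8; maximum distance = (14 − 2)/2 = 6.

location 8, max distance 6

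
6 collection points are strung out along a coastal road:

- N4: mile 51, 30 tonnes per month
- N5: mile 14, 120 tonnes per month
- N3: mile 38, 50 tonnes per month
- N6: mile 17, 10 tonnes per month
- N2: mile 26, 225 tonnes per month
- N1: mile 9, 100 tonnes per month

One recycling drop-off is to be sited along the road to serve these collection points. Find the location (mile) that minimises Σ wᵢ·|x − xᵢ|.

x = 26

For a sum of weighted absolute distances on a line, the optimum is the weighted median (not the mean). Total weight W = 535; half-weight = 267.5.
Sort by position and accumulate weight:
  mile 9 (N1, w=100) → cum 100
  mile 14 (N5, w=120) → cum 220
  mile 17 (N6, w=10) → cum 230
  mile 26 (N2, w=225) → cum 455  ≥ 267.5 → median here
  mile 38 (N3, w=50) → cum 505
  mile 51 (N4, w=30) → cum 535
Optimal location: mile 26.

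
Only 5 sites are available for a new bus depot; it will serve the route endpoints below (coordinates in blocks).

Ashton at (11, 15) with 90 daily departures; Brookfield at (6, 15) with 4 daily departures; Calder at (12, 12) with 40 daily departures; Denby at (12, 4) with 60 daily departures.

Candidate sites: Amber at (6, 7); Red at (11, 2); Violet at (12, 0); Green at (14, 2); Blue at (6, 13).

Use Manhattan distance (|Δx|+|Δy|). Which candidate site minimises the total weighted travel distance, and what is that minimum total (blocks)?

Blue, total 1818 blocks

Total weighted distance at each candidate:
  Amber (6, 7): total = 2182
  Red (11, 2): total = 1862
  Violet (12, 0): total = 2244
  Green (14, 2): total = 2244
  Blue (6, 13): total = 1818
Minimum is at Blue with total 1818 blocks.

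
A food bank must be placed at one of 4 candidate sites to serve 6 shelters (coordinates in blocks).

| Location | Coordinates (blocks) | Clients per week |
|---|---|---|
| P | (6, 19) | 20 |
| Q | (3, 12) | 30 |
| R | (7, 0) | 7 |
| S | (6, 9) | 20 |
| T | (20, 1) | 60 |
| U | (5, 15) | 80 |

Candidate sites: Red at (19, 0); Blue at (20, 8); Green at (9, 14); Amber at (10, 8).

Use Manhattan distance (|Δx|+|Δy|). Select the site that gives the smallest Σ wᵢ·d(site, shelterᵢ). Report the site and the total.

Total weighted distance at each candidate:
  Red (19, 0): total = 4444
  Blue (20, 8): total = 3757
  Green (9, 14): total = 2512
  Amber (10, 8): total = 2787
Minimum is at Green with total 2512 blocks.

Green, total 2512 blocks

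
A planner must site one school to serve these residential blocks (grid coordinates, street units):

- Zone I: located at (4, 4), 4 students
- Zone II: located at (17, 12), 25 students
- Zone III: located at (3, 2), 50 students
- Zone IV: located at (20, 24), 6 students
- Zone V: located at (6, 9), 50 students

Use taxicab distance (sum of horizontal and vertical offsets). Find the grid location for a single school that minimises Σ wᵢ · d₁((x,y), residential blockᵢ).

Manhattan distance separates: Σwᵢ(|x−xᵢ|+|y−yᵢ|) = Σwᵢ|x−xᵢ| + Σwᵢ|y−yᵢ|, so x and y are optimised independently as 1-D weighted medians.
Total weight W = 135; half = 67.5.
x-coordinate, sorted with cumulative weight:
  x=3 (Zone III, w=50) cum 50
  x=4 (Zone I, w=4) cum 54
  x=6 (Zone V, w=50) cum 104  ← median
  x=17 (Zone II, w=25) cum 129
  x=20 (Zone IV, w=6) cum 135
⇒ x* = 6
y-coordinate, sorted with cumulative weight:
  y=2 (Zone III, w=50) cum 50
  y=4 (Zone I, w=4) cum 54
  y=9 (Zone V, w=50) cum 104  ← median
  y=12 (Zone II, w=25) cum 129
  y=24 (Zone IV, w=6) cum 135
⇒ y* = 9

(6, 9)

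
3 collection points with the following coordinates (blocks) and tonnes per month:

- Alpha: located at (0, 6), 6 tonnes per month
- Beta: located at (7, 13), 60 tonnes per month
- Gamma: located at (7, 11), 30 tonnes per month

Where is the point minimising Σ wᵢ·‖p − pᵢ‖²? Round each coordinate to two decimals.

(6.56, 11.94)

The minimiser of Σwᵢ‖p−pᵢ‖² is the weighted centroid p* = (Σwᵢpᵢ)/(Σwᵢ).
Σwᵢ = 96.
Σwᵢxᵢ = 6·0 + 60·7 + 30·7 = 630.
Σwᵢyᵢ = 6·6 + 60·13 + 30·11 = 1146.
x* = 630/96 = 6.56, y* = 1146/96 = 11.94.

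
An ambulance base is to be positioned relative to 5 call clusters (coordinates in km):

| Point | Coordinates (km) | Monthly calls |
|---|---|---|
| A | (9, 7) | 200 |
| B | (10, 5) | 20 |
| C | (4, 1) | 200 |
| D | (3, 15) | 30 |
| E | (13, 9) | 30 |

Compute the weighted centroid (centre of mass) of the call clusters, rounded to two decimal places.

(6.83, 5.04)

The minimiser of Σwᵢ‖p−pᵢ‖² is the weighted centroid p* = (Σwᵢpᵢ)/(Σwᵢ).
Σwᵢ = 480.
Σwᵢxᵢ = 200·9 + 20·10 + 200·4 + 30·3 + 30·13 = 3280.
Σwᵢyᵢ = 200·7 + 20·5 + 200·1 + 30·15 + 30·9 = 2420.
x* = 3280/480 = 6.83, y* = 2420/480 = 5.04.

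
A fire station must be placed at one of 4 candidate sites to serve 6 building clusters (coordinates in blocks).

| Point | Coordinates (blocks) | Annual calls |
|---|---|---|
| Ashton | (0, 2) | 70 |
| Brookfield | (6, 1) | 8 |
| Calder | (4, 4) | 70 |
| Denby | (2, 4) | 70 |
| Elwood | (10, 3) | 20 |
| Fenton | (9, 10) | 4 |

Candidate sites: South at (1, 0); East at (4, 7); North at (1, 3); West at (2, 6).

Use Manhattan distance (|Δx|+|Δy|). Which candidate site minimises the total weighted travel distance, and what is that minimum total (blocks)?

North, total 856 blocks

Total weighted distance at each candidate:
  South (1, 0): total = 1410
  East (4, 7): total = 1486
  North (1, 3): total = 856
  West (2, 6): total = 1176
Minimum is at North with total 856 blocks.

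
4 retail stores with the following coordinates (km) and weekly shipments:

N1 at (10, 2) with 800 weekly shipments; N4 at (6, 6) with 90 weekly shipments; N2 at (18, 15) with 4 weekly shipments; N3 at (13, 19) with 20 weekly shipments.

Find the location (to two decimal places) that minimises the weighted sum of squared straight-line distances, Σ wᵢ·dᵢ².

The minimiser of Σwᵢ‖p−pᵢ‖² is the weighted centroid p* = (Σwᵢpᵢ)/(Σwᵢ).
Σwᵢ = 914.
Σwᵢxᵢ = 800·10 + 90·6 + 4·18 + 20·13 = 8872.
Σwᵢyᵢ = 800·2 + 90·6 + 4·15 + 20·19 = 2580.
x* = 8872/914 = 9.71, y* = 2580/914 = 2.82.

(9.71, 2.82)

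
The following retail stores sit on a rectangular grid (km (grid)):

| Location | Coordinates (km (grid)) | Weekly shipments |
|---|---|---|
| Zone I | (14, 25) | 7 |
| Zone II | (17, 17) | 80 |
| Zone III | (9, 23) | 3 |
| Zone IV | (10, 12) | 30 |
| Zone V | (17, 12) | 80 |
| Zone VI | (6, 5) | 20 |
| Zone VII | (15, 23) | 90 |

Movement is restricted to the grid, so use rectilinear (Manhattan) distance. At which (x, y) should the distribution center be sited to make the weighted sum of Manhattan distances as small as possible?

Manhattan distance separates: Σwᵢ(|x−xᵢ|+|y−yᵢ|) = Σwᵢ|x−xᵢ| + Σwᵢ|y−yᵢ|, so x and y are optimised independently as 1-D weighted medians.
Total weight W = 310; half = 155.
x-coordinate, sorted with cumulative weight:
  x=6 (Zone VI, w=20) cum 20
  x=9 (Zone III, w=3) cum 23
  x=10 (Zone IV, w=30) cum 53
  x=14 (Zone I, w=7) cum 60
  x=15 (Zone VII, w=90) cum 150
  x=17 (Zone II, w=80) cum 230  ← median
  x=17 (Zone V, w=80) cum 310
⇒ x* = 17
y-coordinate, sorted with cumulative weight:
  y=5 (Zone VI, w=20) cum 20
  y=12 (Zone IV, w=30) cum 50
  y=12 (Zone V, w=80) cum 130
  y=17 (Zone II, w=80) cum 210  ← median
  y=23 (Zone III, w=3) cum 213
  y=23 (Zone VII, w=90) cum 303
  y=25 (Zone I, w=7) cum 310
⇒ y* = 17

(17, 17)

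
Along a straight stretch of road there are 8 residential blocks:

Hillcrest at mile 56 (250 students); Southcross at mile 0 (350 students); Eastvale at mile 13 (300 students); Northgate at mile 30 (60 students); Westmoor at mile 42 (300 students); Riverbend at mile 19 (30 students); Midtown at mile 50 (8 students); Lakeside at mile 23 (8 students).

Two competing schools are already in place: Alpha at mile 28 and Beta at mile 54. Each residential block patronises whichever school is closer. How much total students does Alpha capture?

The indifferent point is the midpoint (28+54)/2 = 41; residential blocks left of it (closer to Alpha at 28) go to Alpha, those right go to Beta.
  Southcross at 0 (w=350) → Alpha
  Eastvale at 13 (w=300) → Alpha
  Riverbend at 19 (w=30) → Alpha
  Lakeside at 23 (w=8) → Alpha
  Northgate at 30 (w=60) → Alpha
  Westmoor at 42 (w=300) → Beta
  Midtown at 50 (w=8) → Beta
  Hillcrest at 56 (w=250) → Beta
Alpha captures 748; Beta captures 558.

748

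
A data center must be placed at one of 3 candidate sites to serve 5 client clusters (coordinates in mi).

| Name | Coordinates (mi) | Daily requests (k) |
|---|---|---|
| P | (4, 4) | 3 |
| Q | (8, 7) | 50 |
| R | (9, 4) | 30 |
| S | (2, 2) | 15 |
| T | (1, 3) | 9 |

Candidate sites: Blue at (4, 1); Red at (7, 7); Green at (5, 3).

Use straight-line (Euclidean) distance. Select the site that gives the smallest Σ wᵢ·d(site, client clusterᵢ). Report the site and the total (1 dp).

Red, total 341.9 mi

Total weighted distance at each candidate:
  Blue (4, 1): total = 610.5
  Red (7, 7): total = 341.9
  Green (5, 3): total = 461.4
Minimum is at Red with total 341.9 mi.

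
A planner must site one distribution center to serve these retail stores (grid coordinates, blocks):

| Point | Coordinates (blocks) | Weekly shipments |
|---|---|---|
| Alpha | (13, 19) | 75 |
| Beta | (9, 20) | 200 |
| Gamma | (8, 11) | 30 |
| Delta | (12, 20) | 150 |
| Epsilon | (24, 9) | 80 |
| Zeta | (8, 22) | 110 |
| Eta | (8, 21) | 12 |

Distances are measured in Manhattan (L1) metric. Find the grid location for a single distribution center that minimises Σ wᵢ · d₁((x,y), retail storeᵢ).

(9, 20)

Manhattan distance separates: Σwᵢ(|x−xᵢ|+|y−yᵢ|) = Σwᵢ|x−xᵢ| + Σwᵢ|y−yᵢ|, so x and y are optimised independently as 1-D weighted medians.
Total weight W = 657; half = 328.5.
x-coordinate, sorted with cumulative weight:
  x=8 (Gamma, w=30) cum 30
  x=8 (Zeta, w=110) cum 140
  x=8 (Eta, w=12) cum 152
  x=9 (Beta, w=200) cum 352  ← median
  x=12 (Delta, w=150) cum 502
  x=13 (Alpha, w=75) cum 577
  x=24 (Epsilon, w=80) cum 657
⇒ x* = 9
y-coordinate, sorted with cumulative weight:
  y=9 (Epsilon, w=80) cum 80
  y=11 (Gamma, w=30) cum 110
  y=19 (Alpha, w=75) cum 185
  y=20 (Beta, w=200) cum 385  ← median
  y=20 (Delta, w=150) cum 535
  y=21 (Eta, w=12) cum 547
  y=22 (Zeta, w=110) cum 657
⇒ y* = 20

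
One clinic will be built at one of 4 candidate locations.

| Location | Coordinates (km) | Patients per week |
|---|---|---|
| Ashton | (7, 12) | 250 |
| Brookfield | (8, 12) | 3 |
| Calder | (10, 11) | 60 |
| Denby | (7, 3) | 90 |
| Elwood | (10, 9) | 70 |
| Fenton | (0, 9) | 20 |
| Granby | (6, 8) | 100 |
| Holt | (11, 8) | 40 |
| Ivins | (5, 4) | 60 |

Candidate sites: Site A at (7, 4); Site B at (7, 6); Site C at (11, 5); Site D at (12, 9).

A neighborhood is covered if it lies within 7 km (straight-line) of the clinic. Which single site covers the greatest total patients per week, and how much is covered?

Site B, covering 673

Coverage radius r = 7 km; a point is covered iff (Δx)²+(Δy)² ≤ 7² = 49.
  Site A (7, 4): covers {Denby, Elwood, Granby, Holt, Ivins} → 360
  Site B (7, 6): covers {Ashton, Brookfield, Calder, Denby, Elwood, Granby, Holt, Ivins} → 673
  Site C (11, 5): covers {Calder, Denby, Elwood, Granby, Holt, Ivins} → 420
  Site D (12, 9): covers {Ashton, Brookfield, Calder, Elwood, Granby, Holt} → 523
Maximum coverage at Site B: 673 patients per week.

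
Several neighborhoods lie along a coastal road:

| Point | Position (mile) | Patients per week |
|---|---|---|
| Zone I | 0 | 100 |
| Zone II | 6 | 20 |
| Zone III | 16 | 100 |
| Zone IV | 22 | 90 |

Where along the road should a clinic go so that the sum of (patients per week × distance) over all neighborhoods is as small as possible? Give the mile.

For a sum of weighted absolute distances on a line, the optimum is the weighted median (not the mean). Total weight W = 310; half-weight = 155.
Sort by position and accumulate weight:
  mile 0 (Zone I, w=100) → cum 100
  mile 6 (Zone II, w=20) → cum 120
  mile 16 (Zone III, w=100) → cum 220  ≥ 155 → median here
  mile 22 (Zone IV, w=90) → cum 310
Optimal location: mile 16.

x = 16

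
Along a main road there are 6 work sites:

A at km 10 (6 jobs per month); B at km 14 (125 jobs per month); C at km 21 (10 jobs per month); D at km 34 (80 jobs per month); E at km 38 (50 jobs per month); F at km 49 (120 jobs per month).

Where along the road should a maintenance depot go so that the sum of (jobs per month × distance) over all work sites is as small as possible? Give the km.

x = 34

For a sum of weighted absolute distances on a line, the optimum is the weighted median (not the mean). Total weight W = 391; half-weight = 195.5.
Sort by position and accumulate weight:
  km 10 (A, w=6) → cum 6
  km 14 (B, w=125) → cum 131
  km 21 (C, w=10) → cum 141
  km 34 (D, w=80) → cum 221  ≥ 195.5 → median here
  km 38 (E, w=50) → cum 271
  km 49 (F, w=120) → cum 391
Optimal location: km 34.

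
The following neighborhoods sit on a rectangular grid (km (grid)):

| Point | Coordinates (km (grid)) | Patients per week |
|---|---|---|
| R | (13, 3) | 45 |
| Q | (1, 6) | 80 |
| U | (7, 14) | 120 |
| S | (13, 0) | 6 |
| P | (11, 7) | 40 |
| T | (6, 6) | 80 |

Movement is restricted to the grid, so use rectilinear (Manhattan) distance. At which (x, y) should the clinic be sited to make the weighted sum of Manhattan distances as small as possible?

Manhattan distance separates: Σwᵢ(|x−xᵢ|+|y−yᵢ|) = Σwᵢ|x−xᵢ| + Σwᵢ|y−yᵢ|, so x and y are optimised independently as 1-D weighted medians.
Total weight W = 371; half = 185.5.
x-coordinate, sorted with cumulative weight:
  x=1 (Q, w=80) cum 80
  x=6 (T, w=80) cum 160
  x=7 (U, w=120) cum 280  ← median
  x=11 (P, w=40) cum 320
  x=13 (R, w=45) cum 365
  x=13 (S, w=6) cum 371
⇒ x* = 7
y-coordinate, sorted with cumulative weight:
  y=0 (S, w=6) cum 6
  y=3 (R, w=45) cum 51
  y=6 (Q, w=80) cum 131
  y=6 (T, w=80) cum 211  ← median
  y=7 (P, w=40) cum 251
  y=14 (U, w=120) cum 371
⇒ y* = 6

(7, 6)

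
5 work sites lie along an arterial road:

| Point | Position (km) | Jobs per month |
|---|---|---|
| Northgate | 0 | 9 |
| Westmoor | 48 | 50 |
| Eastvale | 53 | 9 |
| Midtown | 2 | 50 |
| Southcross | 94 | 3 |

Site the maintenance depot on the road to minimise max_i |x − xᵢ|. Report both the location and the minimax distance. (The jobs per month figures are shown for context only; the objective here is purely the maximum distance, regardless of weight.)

location 47, max distance 47

The 1-center on a line is the midpoint of the two extreme points: leftmost at 0, rightmost at 94.
Optimal location = (0 + 94)/2 = 47; maximum distance = (94 − 0)/2 = 47.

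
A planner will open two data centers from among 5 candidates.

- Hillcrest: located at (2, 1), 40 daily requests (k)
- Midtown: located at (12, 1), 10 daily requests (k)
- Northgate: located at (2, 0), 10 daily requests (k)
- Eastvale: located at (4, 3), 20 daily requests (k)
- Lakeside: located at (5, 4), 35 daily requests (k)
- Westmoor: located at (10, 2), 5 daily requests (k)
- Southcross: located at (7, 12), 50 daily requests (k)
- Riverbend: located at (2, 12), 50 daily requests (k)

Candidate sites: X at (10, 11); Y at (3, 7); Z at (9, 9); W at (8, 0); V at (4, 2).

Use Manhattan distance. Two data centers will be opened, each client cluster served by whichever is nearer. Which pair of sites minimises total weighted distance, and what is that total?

{X, V}, total 1055

Evaluate every pair (each demand assigned to the nearer of the two):
  {X, V}: total = 1055
  {Y, V}: total = 1155
  {Z, V}: total = 1155
  {X, Y}: total = 1300
  {Y, Z}: total = 1335
  {Y, W}: total = 1435
  {X, W}: total = 1445
  {Z, W}: total = 1545
  {W, V}: total = 1605
  {X, Z}: total = 2095
Best pair: {X, V} with total 1055.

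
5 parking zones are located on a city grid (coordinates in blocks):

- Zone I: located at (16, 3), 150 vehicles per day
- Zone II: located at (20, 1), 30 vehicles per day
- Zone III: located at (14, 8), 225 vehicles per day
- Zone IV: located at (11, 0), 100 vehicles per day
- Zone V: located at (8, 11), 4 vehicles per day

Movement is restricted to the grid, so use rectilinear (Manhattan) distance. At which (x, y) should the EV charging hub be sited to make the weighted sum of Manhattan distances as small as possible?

(14, 3)

Manhattan distance separates: Σwᵢ(|x−xᵢ|+|y−yᵢ|) = Σwᵢ|x−xᵢ| + Σwᵢ|y−yᵢ|, so x and y are optimised independently as 1-D weighted medians.
Total weight W = 509; half = 254.5.
x-coordinate, sorted with cumulative weight:
  x=8 (Zone V, w=4) cum 4
  x=11 (Zone IV, w=100) cum 104
  x=14 (Zone III, w=225) cum 329  ← median
  x=16 (Zone I, w=150) cum 479
  x=20 (Zone II, w=30) cum 509
⇒ x* = 14
y-coordinate, sorted with cumulative weight:
  y=0 (Zone IV, w=100) cum 100
  y=1 (Zone II, w=30) cum 130
  y=3 (Zone I, w=150) cum 280  ← median
  y=8 (Zone III, w=225) cum 505
  y=11 (Zone V, w=4) cum 509
⇒ y* = 3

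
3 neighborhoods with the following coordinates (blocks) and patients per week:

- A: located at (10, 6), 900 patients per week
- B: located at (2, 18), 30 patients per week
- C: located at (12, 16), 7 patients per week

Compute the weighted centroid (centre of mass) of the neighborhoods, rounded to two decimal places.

The minimiser of Σwᵢ‖p−pᵢ‖² is the weighted centroid p* = (Σwᵢpᵢ)/(Σwᵢ).
Σwᵢ = 937.
Σwᵢxᵢ = 900·10 + 30·2 + 7·12 = 9144.
Σwᵢyᵢ = 900·6 + 30·18 + 7·16 = 6052.
x* = 9144/937 = 9.76, y* = 6052/937 = 6.46.

(9.76, 6.46)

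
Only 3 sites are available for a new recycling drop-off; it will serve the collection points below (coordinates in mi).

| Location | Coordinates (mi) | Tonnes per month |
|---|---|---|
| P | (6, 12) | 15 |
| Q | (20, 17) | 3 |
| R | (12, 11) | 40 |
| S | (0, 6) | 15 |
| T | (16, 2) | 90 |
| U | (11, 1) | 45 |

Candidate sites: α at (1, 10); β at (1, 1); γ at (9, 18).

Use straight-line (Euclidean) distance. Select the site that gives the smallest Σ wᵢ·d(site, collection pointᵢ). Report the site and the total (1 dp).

Total weighted distance at each candidate:
  α (1, 10): total = 2780.6
  β (1, 1): total = 2729.9
  γ (9, 18): total = 3005.4
Minimum is at β with total 2729.9 mi.

β, total 2729.9 mi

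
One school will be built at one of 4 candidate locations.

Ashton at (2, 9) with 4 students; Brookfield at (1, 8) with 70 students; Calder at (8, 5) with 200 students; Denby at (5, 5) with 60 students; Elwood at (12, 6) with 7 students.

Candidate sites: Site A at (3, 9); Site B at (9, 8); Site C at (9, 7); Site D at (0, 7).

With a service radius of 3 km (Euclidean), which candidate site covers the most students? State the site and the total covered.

Coverage radius r = 3 km; a point is covered iff (Δx)²+(Δy)² ≤ 3² = 9.
  Site A (3, 9): covers {Ashton, Brookfield} → 74
  Site B (9, 8): covers {none} → 0
  Site C (9, 7): covers {Calder} → 200
  Site D (0, 7): covers {Ashton, Brookfield} → 74
Maximum coverage at Site C: 200 students.

Site C, covering 200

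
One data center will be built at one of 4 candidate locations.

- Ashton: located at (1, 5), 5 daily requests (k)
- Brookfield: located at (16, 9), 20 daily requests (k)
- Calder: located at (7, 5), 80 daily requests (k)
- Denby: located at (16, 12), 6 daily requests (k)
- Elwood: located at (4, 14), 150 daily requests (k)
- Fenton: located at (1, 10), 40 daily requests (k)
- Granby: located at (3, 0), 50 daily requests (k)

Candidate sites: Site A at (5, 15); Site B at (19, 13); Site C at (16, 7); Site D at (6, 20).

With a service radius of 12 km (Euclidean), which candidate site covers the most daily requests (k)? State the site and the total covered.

Coverage radius r = 12 km; a point is covered iff (Δx)²+(Δy)² ≤ 12² = 144.
  Site A (5, 15): covers {Ashton, Calder, Denby, Elwood, Fenton} → 281
  Site B (19, 13): covers {Brookfield, Denby} → 26
  Site C (16, 7): covers {Brookfield, Calder, Denby} → 106
  Site D (6, 20): covers {Elwood, Fenton} → 190
Maximum coverage at Site A: 281 daily requests (k).

Site A, covering 281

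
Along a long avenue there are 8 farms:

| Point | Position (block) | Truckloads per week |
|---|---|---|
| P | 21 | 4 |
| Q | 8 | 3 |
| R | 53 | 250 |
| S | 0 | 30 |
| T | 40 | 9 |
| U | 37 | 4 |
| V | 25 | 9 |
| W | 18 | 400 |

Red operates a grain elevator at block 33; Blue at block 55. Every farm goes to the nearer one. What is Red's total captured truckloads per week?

459

The indifferent point is the midpoint (33+55)/2 = 44; farms left of it (closer to Red at 33) go to Red, those right go to Blue.
  S at 0 (w=30) → Red
  Q at 8 (w=3) → Red
  W at 18 (w=400) → Red
  P at 21 (w=4) → Red
  V at 25 (w=9) → Red
  U at 37 (w=4) → Red
  T at 40 (w=9) → Red
  R at 53 (w=250) → Blue
Red captures 459; Blue captures 250.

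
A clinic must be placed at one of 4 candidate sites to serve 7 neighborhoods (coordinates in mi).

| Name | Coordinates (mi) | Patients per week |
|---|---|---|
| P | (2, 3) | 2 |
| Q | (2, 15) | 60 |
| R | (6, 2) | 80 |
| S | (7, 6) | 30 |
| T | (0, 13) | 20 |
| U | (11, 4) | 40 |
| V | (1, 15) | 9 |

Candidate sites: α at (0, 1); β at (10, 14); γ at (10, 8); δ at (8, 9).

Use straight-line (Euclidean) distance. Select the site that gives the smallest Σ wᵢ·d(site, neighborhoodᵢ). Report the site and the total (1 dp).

Total weighted distance at each candidate:
  α (0, 1): total = 2421.3
  β (10, 14): total = 2463.7
  γ (10, 8): total = 1832.9
  δ (8, 9): total = 1698.5
Minimum is at δ with total 1698.5 mi.

δ, total 1698.5 mi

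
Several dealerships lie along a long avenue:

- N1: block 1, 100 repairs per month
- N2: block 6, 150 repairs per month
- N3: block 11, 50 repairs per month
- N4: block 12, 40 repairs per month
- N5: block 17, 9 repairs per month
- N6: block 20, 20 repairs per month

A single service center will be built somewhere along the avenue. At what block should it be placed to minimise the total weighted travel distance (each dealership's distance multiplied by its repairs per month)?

x = 6

For a sum of weighted absolute distances on a line, the optimum is the weighted median (not the mean). Total weight W = 369; half-weight = 184.5.
Sort by position and accumulate weight:
  block 1 (N1, w=100) → cum 100
  block 6 (N2, w=150) → cum 250  ≥ 184.5 → median here
  block 11 (N3, w=50) → cum 300
  block 12 (N4, w=40) → cum 340
  block 17 (N5, w=9) → cum 349
  block 20 (N6, w=20) → cum 369
Optimal location: block 6.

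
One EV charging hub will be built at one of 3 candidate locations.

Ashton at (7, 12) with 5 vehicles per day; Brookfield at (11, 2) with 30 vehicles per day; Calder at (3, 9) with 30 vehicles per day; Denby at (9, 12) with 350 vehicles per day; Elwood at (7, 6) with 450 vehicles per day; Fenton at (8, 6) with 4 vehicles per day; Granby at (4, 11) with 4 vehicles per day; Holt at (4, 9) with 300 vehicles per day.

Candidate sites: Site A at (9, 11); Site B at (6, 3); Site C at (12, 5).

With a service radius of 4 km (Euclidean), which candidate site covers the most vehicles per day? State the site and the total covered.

Coverage radius r = 4 km; a point is covered iff (Δx)²+(Δy)² ≤ 4² = 16.
  Site A (9, 11): covers {Ashton, Denby} → 355
  Site B (6, 3): covers {Elwood, Fenton} → 454
  Site C (12, 5): covers {Brookfield} → 30
Maximum coverage at Site B: 454 vehicles per day.

Site B, covering 454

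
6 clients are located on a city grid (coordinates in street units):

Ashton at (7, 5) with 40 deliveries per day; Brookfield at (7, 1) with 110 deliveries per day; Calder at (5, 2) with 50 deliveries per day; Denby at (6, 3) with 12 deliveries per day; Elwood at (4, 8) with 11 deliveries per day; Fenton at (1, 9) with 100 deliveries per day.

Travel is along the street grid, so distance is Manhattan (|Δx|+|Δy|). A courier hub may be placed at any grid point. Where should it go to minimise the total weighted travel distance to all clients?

(6, 3)

Manhattan distance separates: Σwᵢ(|x−xᵢ|+|y−yᵢ|) = Σwᵢ|x−xᵢ| + Σwᵢ|y−yᵢ|, so x and y are optimised independently as 1-D weighted medians.
Total weight W = 323; half = 161.5.
x-coordinate, sorted with cumulative weight:
  x=1 (Fenton, w=100) cum 100
  x=4 (Elwood, w=11) cum 111
  x=5 (Calder, w=50) cum 161
  x=6 (Denby, w=12) cum 173  ← median
  x=7 (Ashton, w=40) cum 213
  x=7 (Brookfield, w=110) cum 323
⇒ x* = 6
y-coordinate, sorted with cumulative weight:
  y=1 (Brookfield, w=110) cum 110
  y=2 (Calder, w=50) cum 160
  y=3 (Denby, w=12) cum 172  ← median
  y=5 (Ashton, w=40) cum 212
  y=8 (Elwood, w=11) cum 223
  y=9 (Fenton, w=100) cum 323
⇒ y* = 3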